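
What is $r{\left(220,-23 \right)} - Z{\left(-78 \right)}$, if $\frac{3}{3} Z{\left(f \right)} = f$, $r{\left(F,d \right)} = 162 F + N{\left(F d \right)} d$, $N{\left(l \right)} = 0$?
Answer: $35718$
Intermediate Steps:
$r{\left(F,d \right)} = 162 F$ ($r{\left(F,d \right)} = 162 F + 0 d = 162 F + 0 = 162 F$)
$Z{\left(f \right)} = f$
$r{\left(220,-23 \right)} - Z{\left(-78 \right)} = 162 \cdot 220 - -78 = 35640 + 78 = 35718$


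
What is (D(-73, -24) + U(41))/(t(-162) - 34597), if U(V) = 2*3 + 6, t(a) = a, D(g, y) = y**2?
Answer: -588/34759 ≈ -0.016916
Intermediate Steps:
U(V) = 12 (U(V) = 6 + 6 = 12)
(D(-73, -24) + U(41))/(t(-162) - 34597) = ((-24)**2 + 12)/(-162 - 34597) = (576 + 12)/(-34759) = 588*(-1/34759) = -588/34759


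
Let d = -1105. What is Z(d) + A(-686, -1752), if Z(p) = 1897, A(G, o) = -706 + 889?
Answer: 2080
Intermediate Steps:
A(G, o) = 183
Z(d) + A(-686, -1752) = 1897 + 183 = 2080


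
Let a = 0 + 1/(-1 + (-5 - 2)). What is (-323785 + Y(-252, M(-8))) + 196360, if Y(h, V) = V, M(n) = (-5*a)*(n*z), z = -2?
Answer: -127415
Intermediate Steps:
a = -⅛ (a = 0 + 1/(-1 - 7) = 0 + 1/(-8) = 0 - ⅛ = -⅛ ≈ -0.12500)
M(n) = -5*n/4 (M(n) = (-5*(-⅛))*(n*(-2)) = 5*(-2*n)/8 = -5*n/4)
(-323785 + Y(-252, M(-8))) + 196360 = (-323785 - 5/4*(-8)) + 196360 = (-323785 + 10) + 196360 = -323775 + 196360 = -127415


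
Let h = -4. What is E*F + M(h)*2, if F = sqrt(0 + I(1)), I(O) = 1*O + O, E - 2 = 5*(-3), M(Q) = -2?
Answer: -4 - 13*sqrt(2) ≈ -22.385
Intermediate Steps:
E = -13 (E = 2 + 5*(-3) = 2 - 15 = -13)
I(O) = 2*O (I(O) = O + O = 2*O)
F = sqrt(2) (F = sqrt(0 + 2*1) = sqrt(0 + 2) = sqrt(2) ≈ 1.4142)
E*F + M(h)*2 = -13*sqrt(2) - 2*2 = -13*sqrt(2) - 4 = -4 - 13*sqrt(2)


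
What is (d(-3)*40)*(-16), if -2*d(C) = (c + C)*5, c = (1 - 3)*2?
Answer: -11200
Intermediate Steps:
c = -4 (c = -2*2 = -4)
d(C) = 10 - 5*C/2 (d(C) = -(-4 + C)*5/2 = -(-20 + 5*C)/2 = 10 - 5*C/2)
(d(-3)*40)*(-16) = ((10 - 5/2*(-3))*40)*(-16) = ((10 + 15/2)*40)*(-16) = ((35/2)*40)*(-16) = 700*(-16) = -11200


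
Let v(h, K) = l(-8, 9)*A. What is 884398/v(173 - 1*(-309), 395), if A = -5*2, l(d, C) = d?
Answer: 442199/40 ≈ 11055.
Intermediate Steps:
A = -10
v(h, K) = 80 (v(h, K) = -8*(-10) = 80)
884398/v(173 - 1*(-309), 395) = 884398/80 = 884398*(1/80) = 442199/40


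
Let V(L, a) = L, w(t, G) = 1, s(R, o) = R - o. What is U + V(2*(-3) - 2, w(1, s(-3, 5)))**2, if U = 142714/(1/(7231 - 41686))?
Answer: -4917210806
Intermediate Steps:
U = -4917210870 (U = 142714/(1/(-34455)) = 142714/(-1/34455) = 142714*(-34455) = -4917210870)
U + V(2*(-3) - 2, w(1, s(-3, 5)))**2 = -4917210870 + (2*(-3) - 2)**2 = -4917210870 + (-6 - 2)**2 = -4917210870 + (-8)**2 = -4917210870 + 64 = -4917210806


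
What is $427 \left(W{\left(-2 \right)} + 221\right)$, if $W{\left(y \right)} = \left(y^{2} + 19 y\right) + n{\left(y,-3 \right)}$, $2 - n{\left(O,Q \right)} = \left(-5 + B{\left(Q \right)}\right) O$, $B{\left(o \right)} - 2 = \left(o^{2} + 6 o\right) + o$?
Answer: $67893$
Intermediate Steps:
$B{\left(o \right)} = 2 + o^{2} + 7 o$ ($B{\left(o \right)} = 2 + \left(\left(o^{2} + 6 o\right) + o\right) = 2 + \left(o^{2} + 7 o\right) = 2 + o^{2} + 7 o$)
$n{\left(O,Q \right)} = 2 - O \left(-3 + Q^{2} + 7 Q\right)$ ($n{\left(O,Q \right)} = 2 - \left(-5 + \left(2 + Q^{2} + 7 Q\right)\right) O = 2 - \left(-3 + Q^{2} + 7 Q\right) O = 2 - O \left(-3 + Q^{2} + 7 Q\right)$)
$W{\left(y \right)} = 2 + y^{2} + 34 y$ ($W{\left(y \right)} = \left(y^{2} + 19 y\right) + \left(2 + 5 y - y \left(2 + \left(-3\right)^{2} + 7 \left(-3\right)\right)\right) = \left(y^{2} + 19 y\right) + \left(2 + 5 y - y \left(2 + 9 - 21\right)\right) = \left(y^{2} + 19 y\right) + \left(2 + 5 y - y \left(-10\right)\right) = \left(y^{2} + 19 y\right) + \left(2 + 5 y + 10 y\right) = \left(y^{2} + 19 y\right) + \left(2 + 15 y\right) = 2 + y^{2} + 34 y$)
$427 \left(W{\left(-2 \right)} + 221\right) = 427 \left(\left(2 + \left(-2\right)^{2} + 34 \left(-2\right)\right) + 221\right) = 427 \left(\left(2 + 4 - 68\right) + 221\right) = 427 \left(-62 + 221\right) = 427 \cdot 159 = 67893$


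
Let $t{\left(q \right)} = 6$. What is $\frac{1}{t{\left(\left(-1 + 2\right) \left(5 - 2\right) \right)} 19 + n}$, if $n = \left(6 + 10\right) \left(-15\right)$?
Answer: $- \frac{1}{126} \approx -0.0079365$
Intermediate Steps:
$n = -240$ ($n = 16 \left(-15\right) = -240$)
$\frac{1}{t{\left(\left(-1 + 2\right) \left(5 - 2\right) \right)} 19 + n} = \frac{1}{6 \cdot 19 - 240} = \frac{1}{114 - 240} = \frac{1}{-126} = - \frac{1}{126}$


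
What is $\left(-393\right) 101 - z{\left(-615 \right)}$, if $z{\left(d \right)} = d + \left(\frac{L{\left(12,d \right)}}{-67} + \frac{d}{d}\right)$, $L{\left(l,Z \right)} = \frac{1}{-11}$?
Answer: $- \frac{28801224}{737} \approx -39079.0$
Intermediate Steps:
$L{\left(l,Z \right)} = - \frac{1}{11}$
$z{\left(d \right)} = \frac{738}{737} + d$ ($z{\left(d \right)} = d + \left(- \frac{1}{11 \left(-67\right)} + \frac{d}{d}\right) = d + \left(\left(- \frac{1}{11}\right) \left(- \frac{1}{67}\right) + 1\right) = d + \left(\frac{1}{737} + 1\right) = d + \frac{738}{737} = \frac{738}{737} + d$)
$\left(-393\right) 101 - z{\left(-615 \right)} = \left(-393\right) 101 - \left(\frac{738}{737} - 615\right) = -39693 - - \frac{452517}{737} = -39693 + \frac{452517}{737} = - \frac{28801224}{737}$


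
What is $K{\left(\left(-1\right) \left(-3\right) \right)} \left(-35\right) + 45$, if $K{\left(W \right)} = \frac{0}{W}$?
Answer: $45$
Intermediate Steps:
$K{\left(W \right)} = 0$
$K{\left(\left(-1\right) \left(-3\right) \right)} \left(-35\right) + 45 = 0 \left(-35\right) + 45 = 0 + 45 = 45$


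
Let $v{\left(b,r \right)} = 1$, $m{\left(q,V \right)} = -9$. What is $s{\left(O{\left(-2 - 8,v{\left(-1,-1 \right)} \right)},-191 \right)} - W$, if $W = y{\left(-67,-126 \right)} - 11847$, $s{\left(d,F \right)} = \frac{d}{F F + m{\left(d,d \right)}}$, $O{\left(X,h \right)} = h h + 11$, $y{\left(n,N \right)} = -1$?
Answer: $\frac{108030067}{9118} \approx 11848.0$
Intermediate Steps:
$O{\left(X,h \right)} = 11 + h^{2}$ ($O{\left(X,h \right)} = h^{2} + 11 = 11 + h^{2}$)
$s{\left(d,F \right)} = \frac{d}{-9 + F^{2}}$ ($s{\left(d,F \right)} = \frac{d}{F F - 9} = \frac{d}{F^{2} - 9} = \frac{d}{-9 + F^{2}}$)
$W = -11848$ ($W = -1 - 11847 = -11848$)
$s{\left(O{\left(-2 - 8,v{\left(-1,-1 \right)} \right)},-191 \right)} - W = \frac{11 + 1^{2}}{-9 + \left(-191\right)^{2}} - -11848 = \frac{11 + 1}{-9 + 36481} + 11848 = \frac{12}{36472} + 11848 = 12 \cdot \frac{1}{36472} + 11848 = \frac{3}{9118} + 11848 = \frac{108030067}{9118}$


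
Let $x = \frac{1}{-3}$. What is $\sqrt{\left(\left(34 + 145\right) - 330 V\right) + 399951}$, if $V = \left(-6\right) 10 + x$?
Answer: $2 \sqrt{105010} \approx 648.1$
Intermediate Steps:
$x = - \frac{1}{3} \approx -0.33333$
$V = - \frac{181}{3}$ ($V = \left(-6\right) 10 - \frac{1}{3} = -60 - \frac{1}{3} = - \frac{181}{3} \approx -60.333$)
$\sqrt{\left(\left(34 + 145\right) - 330 V\right) + 399951} = \sqrt{\left(\left(34 + 145\right) - -19910\right) + 399951} = \sqrt{\left(179 + 19910\right) + 399951} = \sqrt{20089 + 399951} = \sqrt{420040} = 2 \sqrt{105010}$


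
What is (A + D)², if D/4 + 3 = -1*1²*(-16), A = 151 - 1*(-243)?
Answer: 198916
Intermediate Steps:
A = 394 (A = 151 + 243 = 394)
D = 52 (D = -12 + 4*(-1*1²*(-16)) = -12 + 4*(-1*1*(-16)) = -12 + 4*(-1*(-16)) = -12 + 4*16 = -12 + 64 = 52)
(A + D)² = (394 + 52)² = 446² = 198916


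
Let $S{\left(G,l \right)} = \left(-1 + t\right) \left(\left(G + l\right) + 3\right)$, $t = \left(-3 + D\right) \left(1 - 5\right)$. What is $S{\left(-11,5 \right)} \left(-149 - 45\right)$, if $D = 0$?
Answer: $6402$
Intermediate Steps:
$t = 12$ ($t = \left(-3 + 0\right) \left(1 - 5\right) = \left(-3\right) \left(-4\right) = 12$)
$S{\left(G,l \right)} = 33 + 11 G + 11 l$ ($S{\left(G,l \right)} = \left(-1 + 12\right) \left(\left(G + l\right) + 3\right) = 11 \left(3 + G + l\right) = 33 + 11 G + 11 l$)
$S{\left(-11,5 \right)} \left(-149 - 45\right) = \left(33 + 11 \left(-11\right) + 11 \cdot 5\right) \left(-149 - 45\right) = \left(33 - 121 + 55\right) \left(-194\right) = \left(-33\right) \left(-194\right) = 6402$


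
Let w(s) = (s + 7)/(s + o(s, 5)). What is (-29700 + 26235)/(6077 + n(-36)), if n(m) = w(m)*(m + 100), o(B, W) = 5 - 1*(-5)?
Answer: -5005/8881 ≈ -0.56356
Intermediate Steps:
o(B, W) = 10 (o(B, W) = 5 + 5 = 10)
w(s) = (7 + s)/(10 + s) (w(s) = (s + 7)/(s + 10) = (7 + s)/(10 + s))
n(m) = (7 + m)*(100 + m)/(10 + m) (n(m) = ((7 + m)/(10 + m))*(m + 100) = ((7 + m)/(10 + m))*(100 + m) = (7 + m)*(100 + m)/(10 + m))
(-29700 + 26235)/(6077 + n(-36)) = (-29700 + 26235)/(6077 + (7 - 36)*(100 - 36)/(10 - 36)) = -3465/(6077 - 29*64/(-26)) = -3465/(6077 - 1/26*(-29)*64) = -3465/(6077 + 928/13) = -3465/79929/13 = -3465*13/79929 = -5005/8881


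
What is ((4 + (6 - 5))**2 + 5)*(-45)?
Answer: -1350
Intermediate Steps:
((4 + (6 - 5))**2 + 5)*(-45) = ((4 + 1)**2 + 5)*(-45) = (5**2 + 5)*(-45) = (25 + 5)*(-45) = 30*(-45) = -1350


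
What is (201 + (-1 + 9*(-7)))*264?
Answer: 36168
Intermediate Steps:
(201 + (-1 + 9*(-7)))*264 = (201 + (-1 - 63))*264 = (201 - 64)*264 = 137*264 = 36168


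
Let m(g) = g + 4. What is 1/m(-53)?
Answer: -1/49 ≈ -0.020408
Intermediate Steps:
m(g) = 4 + g
1/m(-53) = 1/(4 - 53) = 1/(-49) = -1/49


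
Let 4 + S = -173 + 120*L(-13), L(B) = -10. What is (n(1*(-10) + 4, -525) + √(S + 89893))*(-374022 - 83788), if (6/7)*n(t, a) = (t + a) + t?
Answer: 286817965 - 915620*√22129 ≈ 1.5061e+8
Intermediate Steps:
n(t, a) = 7*t/3 + 7*a/6 (n(t, a) = 7*((t + a) + t)/6 = 7*((a + t) + t)/6 = 7*(a + 2*t)/6 = 7*t/3 + 7*a/6)
S = -1377 (S = -4 + (-173 + 120*(-10)) = -4 + (-173 - 1200) = -4 - 1373 = -1377)
(n(1*(-10) + 4, -525) + √(S + 89893))*(-374022 - 83788) = ((7*(1*(-10) + 4)/3 + (7/6)*(-525)) + √(-1377 + 89893))*(-374022 - 83788) = ((7*(-10 + 4)/3 - 1225/2) + √88516)*(-457810) = (((7/3)*(-6) - 1225/2) + 2*√22129)*(-457810) = ((-14 - 1225/2) + 2*√22129)*(-457810) = (-1253/2 + 2*√22129)*(-457810) = 286817965 - 915620*√22129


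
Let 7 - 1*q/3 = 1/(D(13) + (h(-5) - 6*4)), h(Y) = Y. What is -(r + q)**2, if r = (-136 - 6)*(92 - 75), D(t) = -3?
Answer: -5863424329/1024 ≈ -5.7260e+6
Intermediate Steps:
r = -2414 (r = -142*17 = -2414)
q = 675/32 (q = 21 - 3/(-3 + (-5 - 6*4)) = 21 - 3/(-3 + (-5 - 24)) = 21 - 3/(-3 - 29) = 21 - 3/(-32) = 21 - 3*(-1/32) = 21 + 3/32 = 675/32 ≈ 21.094)
-(r + q)**2 = -(-2414 + 675/32)**2 = -(-76573/32)**2 = -1*5863424329/1024 = -5863424329/1024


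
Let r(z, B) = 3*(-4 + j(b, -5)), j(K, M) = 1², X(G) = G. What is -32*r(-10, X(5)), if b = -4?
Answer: 288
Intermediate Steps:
j(K, M) = 1
r(z, B) = -9 (r(z, B) = 3*(-4 + 1) = 3*(-3) = -9)
-32*r(-10, X(5)) = -32*(-9) = 288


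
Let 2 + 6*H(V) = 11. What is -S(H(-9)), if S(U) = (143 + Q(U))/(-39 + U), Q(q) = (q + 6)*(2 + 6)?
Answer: 406/75 ≈ 5.4133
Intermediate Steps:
Q(q) = 48 + 8*q (Q(q) = (6 + q)*8 = 48 + 8*q)
H(V) = 3/2 (H(V) = -1/3 + (1/6)*11 = -1/3 + 11/6 = 3/2)
S(U) = (191 + 8*U)/(-39 + U) (S(U) = (143 + (48 + 8*U))/(-39 + U) = (191 + 8*U)/(-39 + U))
-S(H(-9)) = -(191 + 8*(3/2))/(-39 + 3/2) = -(191 + 12)/(-75/2) = -(-2)*203/75 = -1*(-406/75) = 406/75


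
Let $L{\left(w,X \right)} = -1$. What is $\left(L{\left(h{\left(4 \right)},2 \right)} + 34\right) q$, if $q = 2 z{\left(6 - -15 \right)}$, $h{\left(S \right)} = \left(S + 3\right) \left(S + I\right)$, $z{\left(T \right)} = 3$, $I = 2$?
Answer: $198$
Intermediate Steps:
$h{\left(S \right)} = \left(2 + S\right) \left(3 + S\right)$ ($h{\left(S \right)} = \left(S + 3\right) \left(S + 2\right) = \left(3 + S\right) \left(2 + S\right) = \left(2 + S\right) \left(3 + S\right)$)
$q = 6$ ($q = 2 \cdot 3 = 6$)
$\left(L{\left(h{\left(4 \right)},2 \right)} + 34\right) q = \left(-1 + 34\right) 6 = 33 \cdot 6 = 198$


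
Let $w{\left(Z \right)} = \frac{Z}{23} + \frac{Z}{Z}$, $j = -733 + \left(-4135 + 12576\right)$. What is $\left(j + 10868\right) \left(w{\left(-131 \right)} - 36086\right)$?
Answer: $- \frac{15419677536}{23} \approx -6.7042 \cdot 10^{8}$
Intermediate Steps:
$j = 7708$ ($j = -733 + 8441 = 7708$)
$w{\left(Z \right)} = 1 + \frac{Z}{23}$ ($w{\left(Z \right)} = Z \frac{1}{23} + 1 = \frac{Z}{23} + 1 = 1 + \frac{Z}{23}$)
$\left(j + 10868\right) \left(w{\left(-131 \right)} - 36086\right) = \left(7708 + 10868\right) \left(\left(1 + \frac{1}{23} \left(-131\right)\right) - 36086\right) = 18576 \left(\left(1 - \frac{131}{23}\right) - 36086\right) = 18576 \left(- \frac{108}{23} - 36086\right) = 18576 \left(- \frac{830086}{23}\right) = - \frac{15419677536}{23}$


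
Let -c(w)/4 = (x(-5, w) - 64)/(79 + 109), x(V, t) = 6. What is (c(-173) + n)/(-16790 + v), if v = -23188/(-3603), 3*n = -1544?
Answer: 43472597/1421072777 ≈ 0.030591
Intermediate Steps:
n = -1544/3 (n = (⅓)*(-1544) = -1544/3 ≈ -514.67)
v = 23188/3603 (v = -23188*(-1/3603) = 23188/3603 ≈ 6.4357)
c(w) = 58/47 (c(w) = -4*(6 - 64)/(79 + 109) = -(-232)/188 = -4*(-29/94) = 58/47)
(c(-173) + n)/(-16790 + v) = (58/47 - 1544/3)/(-16790 + 23188/3603) = -72394/(141*(-60471182/3603)) = -72394/141*(-3603/60471182) = 43472597/1421072777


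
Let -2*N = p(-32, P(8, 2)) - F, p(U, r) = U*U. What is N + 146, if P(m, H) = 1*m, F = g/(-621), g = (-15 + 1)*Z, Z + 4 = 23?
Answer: -227153/621 ≈ -365.79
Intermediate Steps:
Z = 19 (Z = -4 + 23 = 19)
g = -266 (g = (-15 + 1)*19 = -14*19 = -266)
F = 266/621 (F = -266/(-621) = -266*(-1/621) = 266/621 ≈ 0.42834)
P(m, H) = m
p(U, r) = U²
N = -317819/621 (N = -((-32)² - 1*266/621)/2 = -(1024 - 266/621)/2 = -½*635638/621 = -317819/621 ≈ -511.79)
N + 146 = -317819/621 + 146 = -227153/621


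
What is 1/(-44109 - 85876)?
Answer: -1/129985 ≈ -7.6932e-6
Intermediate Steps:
1/(-44109 - 85876) = 1/(-129985) = -1/129985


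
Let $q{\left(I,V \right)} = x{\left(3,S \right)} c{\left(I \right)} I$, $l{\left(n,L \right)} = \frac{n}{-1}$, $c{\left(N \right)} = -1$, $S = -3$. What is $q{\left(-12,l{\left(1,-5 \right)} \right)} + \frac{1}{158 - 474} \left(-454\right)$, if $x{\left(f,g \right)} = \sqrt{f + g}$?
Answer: $\frac{227}{158} \approx 1.4367$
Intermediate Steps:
$l{\left(n,L \right)} = - n$ ($l{\left(n,L \right)} = n \left(-1\right) = - n$)
$q{\left(I,V \right)} = 0$ ($q{\left(I,V \right)} = \sqrt{3 - 3} \left(-1\right) I = \sqrt{0} \left(-1\right) I = 0 \left(-1\right) I = 0 I = 0$)
$q{\left(-12,l{\left(1,-5 \right)} \right)} + \frac{1}{158 - 474} \left(-454\right) = 0 + \frac{1}{158 - 474} \left(-454\right) = 0 + \frac{1}{-316} \left(-454\right) = 0 - - \frac{227}{158} = 0 + \frac{227}{158} = \frac{227}{158}$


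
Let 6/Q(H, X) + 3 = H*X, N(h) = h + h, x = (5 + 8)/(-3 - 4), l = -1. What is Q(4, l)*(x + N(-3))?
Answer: 330/49 ≈ 6.7347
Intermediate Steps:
x = -13/7 (x = 13/(-7) = 13*(-⅐) = -13/7 ≈ -1.8571)
N(h) = 2*h
Q(H, X) = 6/(-3 + H*X)
Q(4, l)*(x + N(-3)) = (6/(-3 + 4*(-1)))*(-13/7 + 2*(-3)) = (6/(-3 - 4))*(-13/7 - 6) = (6/(-7))*(-55/7) = (6*(-⅐))*(-55/7) = -6/7*(-55/7) = 330/49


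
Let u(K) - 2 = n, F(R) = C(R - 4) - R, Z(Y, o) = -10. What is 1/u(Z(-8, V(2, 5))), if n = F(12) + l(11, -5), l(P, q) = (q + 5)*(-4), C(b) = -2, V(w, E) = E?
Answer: -1/12 ≈ -0.083333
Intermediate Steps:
l(P, q) = -20 - 4*q (l(P, q) = (5 + q)*(-4) = -20 - 4*q)
F(R) = -2 - R
n = -14 (n = (-2 - 1*12) + (-20 - 4*(-5)) = (-2 - 12) + (-20 + 20) = -14 + 0 = -14)
u(K) = -12 (u(K) = 2 - 14 = -12)
1/u(Z(-8, V(2, 5))) = 1/(-12) = -1/12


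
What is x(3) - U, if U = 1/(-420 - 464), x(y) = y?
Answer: 2653/884 ≈ 3.0011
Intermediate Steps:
U = -1/884 (U = 1/(-884) = -1/884 ≈ -0.0011312)
x(3) - U = 3 - 1*(-1/884) = 3 + 1/884 = 2653/884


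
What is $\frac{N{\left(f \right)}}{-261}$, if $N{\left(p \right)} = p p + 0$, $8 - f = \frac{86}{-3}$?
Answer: $- \frac{12100}{2349} \approx -5.1511$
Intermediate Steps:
$f = \frac{110}{3}$ ($f = 8 - \frac{86}{-3} = 8 - 86 \left(- \frac{1}{3}\right) = 8 - - \frac{86}{3} = 8 + \frac{86}{3} = \frac{110}{3} \approx 36.667$)
$N{\left(p \right)} = p^{2}$ ($N{\left(p \right)} = p^{2} + 0 = p^{2}$)
$\frac{N{\left(f \right)}}{-261} = \frac{\left(\frac{110}{3}\right)^{2}}{-261} = \frac{12100}{9} \left(- \frac{1}{261}\right) = - \frac{12100}{2349}$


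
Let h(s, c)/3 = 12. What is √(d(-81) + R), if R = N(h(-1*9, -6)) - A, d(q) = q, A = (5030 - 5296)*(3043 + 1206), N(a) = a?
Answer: √1130189 ≈ 1063.1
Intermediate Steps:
h(s, c) = 36 (h(s, c) = 3*12 = 36)
A = -1130234 (A = -266*4249 = -1130234)
R = 1130270 (R = 36 - 1*(-1130234) = 36 + 1130234 = 1130270)
√(d(-81) + R) = √(-81 + 1130270) = √1130189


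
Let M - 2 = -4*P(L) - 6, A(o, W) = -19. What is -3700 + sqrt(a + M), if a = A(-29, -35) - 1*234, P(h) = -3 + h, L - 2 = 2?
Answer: -3700 + 3*I*sqrt(29) ≈ -3700.0 + 16.155*I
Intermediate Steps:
L = 4 (L = 2 + 2 = 4)
a = -253 (a = -19 - 1*234 = -19 - 234 = -253)
M = -8 (M = 2 + (-4*(-3 + 4) - 6) = 2 + (-4*1 - 6) = 2 + (-4 - 6) = 2 - 10 = -8)
-3700 + sqrt(a + M) = -3700 + sqrt(-253 - 8) = -3700 + sqrt(-261) = -3700 + 3*I*sqrt(29)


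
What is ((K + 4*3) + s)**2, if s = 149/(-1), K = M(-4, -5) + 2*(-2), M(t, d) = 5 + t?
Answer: 19600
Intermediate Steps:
K = -3 (K = (5 - 4) + 2*(-2) = 1 - 4 = -3)
s = -149 (s = 149*(-1) = -149)
((K + 4*3) + s)**2 = ((-3 + 4*3) - 149)**2 = ((-3 + 12) - 149)**2 = (9 - 149)**2 = (-140)**2 = 19600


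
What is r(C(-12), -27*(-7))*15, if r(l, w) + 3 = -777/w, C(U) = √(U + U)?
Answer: -320/3 ≈ -106.67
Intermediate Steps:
C(U) = √2*√U (C(U) = √(2*U) = √2*√U)
r(l, w) = -3 - 777/w
r(C(-12), -27*(-7))*15 = (-3 - 777/((-27*(-7))))*15 = (-3 - 777/189)*15 = (-3 - 777*1/189)*15 = (-3 - 37/9)*15 = -64/9*15 = -320/3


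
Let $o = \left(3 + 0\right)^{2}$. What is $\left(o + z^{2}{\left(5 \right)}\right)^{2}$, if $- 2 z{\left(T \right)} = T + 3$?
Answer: $625$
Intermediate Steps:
$z{\left(T \right)} = - \frac{3}{2} - \frac{T}{2}$ ($z{\left(T \right)} = - \frac{T + 3}{2} = - \frac{3 + T}{2} = - \frac{3}{2} - \frac{T}{2}$)
$o = 9$ ($o = 3^{2} = 9$)
$\left(o + z^{2}{\left(5 \right)}\right)^{2} = \left(9 + \left(- \frac{3}{2} - \frac{5}{2}\right)^{2}\right)^{2} = \left(9 + \left(-4\right)^{2}\right)^{2} = \left(9 + 16\right)^{2} = 25^{2} = 625$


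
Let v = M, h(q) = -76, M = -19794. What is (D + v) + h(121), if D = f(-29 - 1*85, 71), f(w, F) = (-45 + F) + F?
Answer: -19773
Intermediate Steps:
v = -19794
f(w, F) = -45 + 2*F
D = 97 (D = -45 + 2*71 = -45 + 142 = 97)
(D + v) + h(121) = (97 - 19794) - 76 = -19697 - 76 = -19773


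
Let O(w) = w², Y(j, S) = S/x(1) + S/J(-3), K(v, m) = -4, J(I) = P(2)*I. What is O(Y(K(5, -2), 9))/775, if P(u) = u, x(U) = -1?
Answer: 441/3100 ≈ 0.14226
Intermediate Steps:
J(I) = 2*I
Y(j, S) = -7*S/6 (Y(j, S) = S/(-1) + S/((2*(-3))) = S*(-1) + S/(-6) = -S + S*(-⅙) = -S - S/6 = -7*S/6)
O(Y(K(5, -2), 9))/775 = (-7/6*9)²/775 = (-21/2)²*(1/775) = (441/4)*(1/775) = 441/3100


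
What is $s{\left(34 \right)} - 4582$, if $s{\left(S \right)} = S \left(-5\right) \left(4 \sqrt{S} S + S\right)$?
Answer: $-10362 - 23120 \sqrt{34} \approx -1.4517 \cdot 10^{5}$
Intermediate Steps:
$s{\left(S \right)} = - 5 S \left(S + 4 S^{\frac{3}{2}}\right)$ ($s{\left(S \right)} = - 5 S \left(4 S^{\frac{3}{2}} + S\right) = - 5 S \left(S + 4 S^{\frac{3}{2}}\right)$)
$s{\left(34 \right)} - 4582 = \left(- 20 \cdot 34^{\frac{5}{2}} - 5 \cdot 34^{2}\right) - 4582 = \left(- 20 \cdot 1156 \sqrt{34} - 5780\right) - 4582 = \left(- 23120 \sqrt{34} - 5780\right) - 4582 = \left(-5780 - 23120 \sqrt{34}\right) - 4582 = -10362 - 23120 \sqrt{34}$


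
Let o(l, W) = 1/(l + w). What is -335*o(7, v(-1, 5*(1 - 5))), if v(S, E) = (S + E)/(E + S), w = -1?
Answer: -335/6 ≈ -55.833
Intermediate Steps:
v(S, E) = 1 (v(S, E) = (E + S)/(E + S) = 1)
o(l, W) = 1/(-1 + l) (o(l, W) = 1/(l - 1) = 1/(-1 + l))
-335*o(7, v(-1, 5*(1 - 5))) = -335/(-1 + 7) = -335/6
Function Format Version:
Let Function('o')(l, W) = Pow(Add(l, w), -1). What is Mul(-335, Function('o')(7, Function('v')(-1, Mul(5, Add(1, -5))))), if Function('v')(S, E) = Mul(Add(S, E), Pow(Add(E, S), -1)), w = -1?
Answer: Rational(-335, 6) ≈ -55.833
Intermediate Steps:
Function('v')(S, E) = 1 (Function('v')(S, E) = Mul(Add(E, S), Pow(Add(E, S), -1)) = 1)
Function('o')(l, W) = Pow(Add(-1, l), -1) (Function('o')(l, W) = Pow(Add(l, -1), -1) = Pow(Add(-1, l), -1))
Mul(-335, Function('o')(7, Function('v')(-1, Mul(5, Add(1, -5))))) = Mul(-335, Pow(Add(-1, 7), -1)) = Mul(-335, Pow(6, -1)) = Mul(-335, Rational(1, 6)) = Rational(-335, 6)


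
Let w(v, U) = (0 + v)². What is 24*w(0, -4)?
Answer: 0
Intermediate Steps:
w(v, U) = v²
24*w(0, -4) = 24*0² = 24*0 = 0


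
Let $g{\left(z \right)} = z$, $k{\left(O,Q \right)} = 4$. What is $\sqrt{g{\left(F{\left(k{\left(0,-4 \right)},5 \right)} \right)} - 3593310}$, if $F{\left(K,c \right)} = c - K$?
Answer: $i \sqrt{3593309} \approx 1895.6 i$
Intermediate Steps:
$\sqrt{g{\left(F{\left(k{\left(0,-4 \right)},5 \right)} \right)} - 3593310} = \sqrt{\left(5 - 4\right) - 3593310} = \sqrt{1 - 3593310} = \sqrt{-3593309} = i \sqrt{3593309}$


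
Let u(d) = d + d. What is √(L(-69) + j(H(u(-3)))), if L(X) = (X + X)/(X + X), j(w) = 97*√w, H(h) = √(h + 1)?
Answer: √(1 + 97*5^(¼)*√I) ≈ 11.165 + 4.5931*I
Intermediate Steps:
u(d) = 2*d
H(h) = √(1 + h)
L(X) = 1 (L(X) = (2*X)/((2*X)) = (2*X)*(1/(2*X)) = 1)
√(L(-69) + j(H(u(-3)))) = √(1 + 97*√(√(1 + 2*(-3)))) = √(1 + 97*√(√(1 - 6))) = √(1 + 97*√(√(-5))) = √(1 + 97*√(I*√5)) = √(1 + 97*(5^(¼)*√I)) = √(1 + 97*5^(¼)*√I)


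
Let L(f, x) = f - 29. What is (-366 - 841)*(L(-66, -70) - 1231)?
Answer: 1600482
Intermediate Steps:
L(f, x) = -29 + f
(-366 - 841)*(L(-66, -70) - 1231) = (-366 - 841)*((-29 - 66) - 1231) = -1207*(-95 - 1231) = -1207*(-1326) = 1600482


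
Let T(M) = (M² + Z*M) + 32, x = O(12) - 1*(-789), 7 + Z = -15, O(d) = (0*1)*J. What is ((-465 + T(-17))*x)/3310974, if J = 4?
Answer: 30245/551829 ≈ 0.054809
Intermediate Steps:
O(d) = 0 (O(d) = (0*1)*4 = 0*4 = 0)
Z = -22 (Z = -7 - 15 = -22)
x = 789 (x = 0 - 1*(-789) = 0 + 789 = 789)
T(M) = 32 + M² - 22*M (T(M) = (M² - 22*M) + 32 = 32 + M² - 22*M)
((-465 + T(-17))*x)/3310974 = ((-465 + (32 + (-17)² - 22*(-17)))*789)/3310974 = ((-465 + (32 + 289 + 374))*789)*(1/3310974) = ((-465 + 695)*789)*(1/3310974) = (230*789)*(1/3310974) = 181470*(1/3310974) = 30245/551829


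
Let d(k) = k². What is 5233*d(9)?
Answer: 423873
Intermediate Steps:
5233*d(9) = 5233*9² = 5233*81 = 423873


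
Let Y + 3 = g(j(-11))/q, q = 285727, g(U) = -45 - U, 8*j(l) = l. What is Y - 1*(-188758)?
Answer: 431459198731/2285816 ≈ 1.8876e+5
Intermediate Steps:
j(l) = l/8
Y = -6857797/2285816 (Y = -3 + (-45 - (-11)/8)/285727 = -3 + (-45 - 1*(-11/8))*(1/285727) = -3 + (-45 + 11/8)*(1/285727) = -3 - 349/8*1/285727 = -3 - 349/2285816 = -6857797/2285816 ≈ -3.0002)
Y - 1*(-188758) = -6857797/2285816 - 1*(-188758) = -6857797/2285816 + 188758 = 431459198731/2285816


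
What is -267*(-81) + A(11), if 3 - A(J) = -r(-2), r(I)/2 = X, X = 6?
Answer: 21642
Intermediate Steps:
r(I) = 12 (r(I) = 2*6 = 12)
A(J) = 15 (A(J) = 3 - (-1)*12 = 3 - 1*(-12) = 3 + 12 = 15)
-267*(-81) + A(11) = -267*(-81) + 15 = 21627 + 15 = 21642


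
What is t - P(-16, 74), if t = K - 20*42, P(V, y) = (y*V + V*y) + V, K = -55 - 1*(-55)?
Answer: 1544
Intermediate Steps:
K = 0 (K = -55 + 55 = 0)
P(V, y) = V + 2*V*y (P(V, y) = (V*y + V*y) + V = 2*V*y + V = V + 2*V*y)
t = -840 (t = 0 - 20*42 = 0 - 840 = -840)
t - P(-16, 74) = -840 - (-16)*(1 + 2*74) = -840 - (-16)*(1 + 148) = -840 - (-16)*149 = -840 - 1*(-2384) = -840 + 2384 = 1544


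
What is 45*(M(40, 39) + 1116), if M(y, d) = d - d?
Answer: 50220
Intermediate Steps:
M(y, d) = 0
45*(M(40, 39) + 1116) = 45*(0 + 1116) = 45*1116 = 50220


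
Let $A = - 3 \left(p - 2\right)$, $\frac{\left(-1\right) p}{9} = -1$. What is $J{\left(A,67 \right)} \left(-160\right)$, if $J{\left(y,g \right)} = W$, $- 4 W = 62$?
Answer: $2480$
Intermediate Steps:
$p = 9$ ($p = \left(-9\right) \left(-1\right) = 9$)
$A = -21$ ($A = - 3 \left(9 - 2\right) = \left(-3\right) 7 = -21$)
$W = - \frac{31}{2}$ ($W = \left(- \frac{1}{4}\right) 62 = - \frac{31}{2} \approx -15.5$)
$J{\left(y,g \right)} = - \frac{31}{2}$
$J{\left(A,67 \right)} \left(-160\right) = \left(- \frac{31}{2}\right) \left(-160\right) = 2480$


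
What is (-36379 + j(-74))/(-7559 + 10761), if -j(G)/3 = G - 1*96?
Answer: -35869/3202 ≈ -11.202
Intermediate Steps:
j(G) = 288 - 3*G (j(G) = -3*(G - 1*96) = -3*(G - 96) = -3*(-96 + G) = 288 - 3*G)
(-36379 + j(-74))/(-7559 + 10761) = (-36379 + (288 - 3*(-74)))/(-7559 + 10761) = (-36379 + (288 + 222))/3202 = (-36379 + 510)*(1/3202) = -35869*1/3202 = -35869/3202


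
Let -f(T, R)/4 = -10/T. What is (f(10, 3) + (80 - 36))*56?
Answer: 2688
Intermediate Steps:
f(T, R) = 40/T (f(T, R) = -(-40)/T = 40/T)
(f(10, 3) + (80 - 36))*56 = (40/10 + (80 - 36))*56 = (40*(1/10) + 44)*56 = (4 + 44)*56 = 48*56 = 2688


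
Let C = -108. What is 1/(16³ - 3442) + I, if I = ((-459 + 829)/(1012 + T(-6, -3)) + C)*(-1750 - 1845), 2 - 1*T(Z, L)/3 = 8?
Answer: 125764295327/325038 ≈ 3.8692e+5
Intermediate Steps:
T(Z, L) = -18 (T(Z, L) = 6 - 3*8 = 6 - 24 = -18)
I = 192300145/497 (I = ((-459 + 829)/(1012 - 18) - 108)*(-1750 - 1845) = (370/994 - 108)*(-3595) = (370*(1/994) - 108)*(-3595) = (185/497 - 108)*(-3595) = -53491/497*(-3595) = 192300145/497 ≈ 3.8692e+5)
1/(16³ - 3442) + I = 1/(16³ - 3442) + 192300145/497 = 1/(4096 - 3442) + 192300145/497 = 1/654 + 192300145/497 = 125764295327/325038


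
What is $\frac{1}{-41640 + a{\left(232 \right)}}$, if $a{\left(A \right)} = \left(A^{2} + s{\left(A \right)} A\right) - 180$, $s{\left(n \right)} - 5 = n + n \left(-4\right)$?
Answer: $- \frac{1}{148308} \approx -6.7427 \cdot 10^{-6}$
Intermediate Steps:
$s{\left(n \right)} = 5 - 3 n$ ($s{\left(n \right)} = 5 + \left(n + n \left(-4\right)\right) = 5 + \left(n - 4 n\right) = 5 - 3 n$)
$a{\left(A \right)} = -180 + A^{2} + A \left(5 - 3 A\right)$ ($a{\left(A \right)} = \left(A^{2} + \left(5 - 3 A\right) A\right) - 180 = \left(A^{2} + A \left(5 - 3 A\right)\right) - 180 = -180 + A^{2} + A \left(5 - 3 A\right)$)
$\frac{1}{-41640 + a{\left(232 \right)}} = \frac{1}{-41640 - \left(-980 + 107648\right)} = \frac{1}{-41640 - 106668} = \frac{1}{-148308} = - \frac{1}{148308}$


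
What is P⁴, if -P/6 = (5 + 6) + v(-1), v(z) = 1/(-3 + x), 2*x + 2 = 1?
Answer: 41006250000/2401 ≈ 1.7079e+7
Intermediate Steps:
x = -½ (x = -1 + (½)*1 = -1 + ½ = -½ ≈ -0.50000)
v(z) = -2/7 (v(z) = 1/(-3 - ½) = 1/(-7/2) = -2/7)
P = -450/7 (P = -6*((5 + 6) - 2/7) = -6*(11 - 2/7) = -6*75/7 = -450/7 ≈ -64.286)
P⁴ = (-450/7)⁴ = 41006250000/2401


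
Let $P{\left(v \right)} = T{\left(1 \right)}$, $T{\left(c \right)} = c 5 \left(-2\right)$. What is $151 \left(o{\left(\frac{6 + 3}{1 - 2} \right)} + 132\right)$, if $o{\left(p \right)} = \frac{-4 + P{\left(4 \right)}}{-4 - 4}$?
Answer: $\frac{80785}{4} \approx 20196.0$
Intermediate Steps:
$T{\left(c \right)} = - 10 c$ ($T{\left(c \right)} = 5 c \left(-2\right) = - 10 c$)
$P{\left(v \right)} = -10$ ($P{\left(v \right)} = \left(-10\right) 1 = -10$)
$o{\left(p \right)} = \frac{7}{4}$ ($o{\left(p \right)} = \frac{-4 - 10}{-4 - 4} = - \frac{14}{-8} = \left(-14\right) \left(- \frac{1}{8}\right) = \frac{7}{4}$)
$151 \left(o{\left(\frac{6 + 3}{1 - 2} \right)} + 132\right) = 151 \left(\frac{7}{4} + 132\right) = 151 \cdot \frac{535}{4} = \frac{80785}{4}$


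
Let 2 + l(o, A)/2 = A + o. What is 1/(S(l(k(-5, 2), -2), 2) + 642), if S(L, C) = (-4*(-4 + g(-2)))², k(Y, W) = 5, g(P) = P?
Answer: 1/1218 ≈ 0.00082102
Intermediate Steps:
l(o, A) = -4 + 2*A + 2*o (l(o, A) = -4 + 2*(A + o) = -4 + (2*A + 2*o) = -4 + 2*A + 2*o)
S(L, C) = 576 (S(L, C) = (-4*(-4 - 2))² = (-4*(-6))² = 24² = 576)
1/(S(l(k(-5, 2), -2), 2) + 642) = 1/(576 + 642) = 1/1218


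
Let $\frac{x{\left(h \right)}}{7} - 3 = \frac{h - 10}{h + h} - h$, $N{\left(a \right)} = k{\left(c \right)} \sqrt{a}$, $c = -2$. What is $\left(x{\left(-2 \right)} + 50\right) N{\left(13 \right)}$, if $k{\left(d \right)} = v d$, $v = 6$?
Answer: $- 1272 \sqrt{13} \approx -4586.3$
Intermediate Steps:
$k{\left(d \right)} = 6 d$
$N{\left(a \right)} = - 12 \sqrt{a}$ ($N{\left(a \right)} = 6 \left(-2\right) \sqrt{a} = - 12 \sqrt{a}$)
$x{\left(h \right)} = 21 - 7 h + \frac{7 \left(-10 + h\right)}{2 h}$ ($x{\left(h \right)} = 21 + 7 \left(\frac{h - 10}{h + h} - h\right) = 21 + 7 \left(\frac{-10 + h}{2 h} - h\right) = 21 + 7 \left(- h + \frac{-10 + h}{2 h}\right) = 21 - \left(7 h - \frac{7 \left(-10 + h\right)}{2 h}\right) = 21 - 7 h + \frac{7 \left(-10 + h\right)}{2 h}$)
$\left(x{\left(-2 \right)} + 50\right) N{\left(13 \right)} = \left(\left(\frac{49}{2} - \frac{35}{-2} - -14\right) + 50\right) \left(- 12 \sqrt{13}\right) = \left(\left(\frac{49}{2} - - \frac{35}{2} + 14\right) + 50\right) \left(- 12 \sqrt{13}\right) = \left(\left(\frac{49}{2} + \frac{35}{2} + 14\right) + 50\right) \left(- 12 \sqrt{13}\right) = \left(56 + 50\right) \left(- 12 \sqrt{13}\right) = 106 \left(- 12 \sqrt{13}\right) = - 1272 \sqrt{13}$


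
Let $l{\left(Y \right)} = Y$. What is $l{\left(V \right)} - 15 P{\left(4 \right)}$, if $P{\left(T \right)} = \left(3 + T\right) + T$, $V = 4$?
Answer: $-161$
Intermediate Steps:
$P{\left(T \right)} = 3 + 2 T$
$l{\left(V \right)} - 15 P{\left(4 \right)} = 4 - 15 \left(3 + 2 \cdot 4\right) = 4 - 15 \left(3 + 8\right) = 4 - 165 = -161$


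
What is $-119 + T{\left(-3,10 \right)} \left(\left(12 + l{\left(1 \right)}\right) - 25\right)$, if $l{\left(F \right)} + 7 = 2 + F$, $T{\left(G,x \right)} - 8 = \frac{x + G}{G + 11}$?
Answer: $- \frac{2159}{8} \approx -269.88$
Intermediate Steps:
$T{\left(G,x \right)} = 8 + \frac{G + x}{11 + G}$ ($T{\left(G,x \right)} = 8 + \frac{x + G}{G + 11} = 8 + \frac{G + x}{11 + G}$)
$l{\left(F \right)} = -5 + F$ ($l{\left(F \right)} = -7 + \left(2 + F\right) = -5 + F$)
$-119 + T{\left(-3,10 \right)} \left(\left(12 + l{\left(1 \right)}\right) - 25\right) = -119 + \frac{88 + 10 + 9 \left(-3\right)}{11 - 3} \left(\left(12 + \left(-5 + 1\right)\right) - 25\right) = -119 + \frac{88 + 10 - 27}{8} \left(\left(12 - 4\right) - 25\right) = -119 + \frac{1}{8} \cdot 71 \left(8 - 25\right) = -119 + \frac{71}{8} \left(-17\right) = -119 - \frac{1207}{8} = - \frac{2159}{8}$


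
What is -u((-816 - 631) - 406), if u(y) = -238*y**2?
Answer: 817198942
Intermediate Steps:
-u((-816 - 631) - 406) = -(-238)*((-816 - 631) - 406)**2 = -(-238)*(-1447 - 406)**2 = -(-238)*(-1853)**2 = -(-238)*3433609 = -1*(-817198942) = 817198942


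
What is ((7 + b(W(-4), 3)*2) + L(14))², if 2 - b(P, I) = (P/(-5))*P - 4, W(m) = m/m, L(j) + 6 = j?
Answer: 18769/25 ≈ 750.76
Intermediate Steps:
L(j) = -6 + j
W(m) = 1
b(P, I) = 6 + P²/5 (b(P, I) = 2 - ((P/(-5))*P - 4) = 2 - ((P*(-⅕))*P - 4) = 2 - ((-P/5)*P - 4) = 2 - (-P²/5 - 4) = 2 - (-4 - P²/5) = 2 + (4 + P²/5) = 6 + P²/5)
((7 + b(W(-4), 3)*2) + L(14))² = ((7 + (6 + (⅕)*1²)*2) + (-6 + 14))² = ((7 + (6 + (⅕)*1)*2) + 8)² = ((7 + (6 + ⅕)*2) + 8)² = ((7 + (31/5)*2) + 8)² = ((7 + 62/5) + 8)² = (97/5 + 8)² = (137/5)² = 18769/25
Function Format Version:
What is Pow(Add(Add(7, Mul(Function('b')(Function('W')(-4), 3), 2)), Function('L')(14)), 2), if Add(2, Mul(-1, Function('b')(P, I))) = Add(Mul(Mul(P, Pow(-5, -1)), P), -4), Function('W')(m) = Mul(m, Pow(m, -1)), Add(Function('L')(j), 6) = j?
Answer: Rational(18769, 25) ≈ 750.76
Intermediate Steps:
Function('L')(j) = Add(-6, j)
Function('W')(m) = 1
Function('b')(P, I) = Add(6, Mul(Rational(1, 5), Pow(P, 2))) (Function('b')(P, I) = Add(2, Mul(-1, Add(Mul(Mul(P, Pow(-5, -1)), P), -4))) = Add(2, Mul(-1, Add(Mul(Mul(P, Rational(-1, 5)), P), -4))) = Add(2, Mul(-1, Add(Mul(Mul(Rational(-1, 5), P), P), -4))) = Add(2, Mul(-1, Add(Mul(Rational(-1, 5), Pow(P, 2)), -4))) = Add(2, Mul(-1, Add(-4, Mul(Rational(-1, 5), Pow(P, 2))))) = Add(2, Add(4, Mul(Rational(1, 5), Pow(P, 2)))) = Add(6, Mul(Rational(1, 5), Pow(P, 2))))
Pow(Add(Add(7, Mul(Function('b')(Function('W')(-4), 3), 2)), Function('L')(14)), 2) = Pow(Add(Add(7, Mul(Add(6, Mul(Rational(1, 5), Pow(1, 2))), 2)), Add(-6, 14)), 2) = Pow(Add(Add(7, Mul(Add(6, Mul(Rational(1, 5), 1)), 2)), 8), 2) = Pow(Add(Add(7, Mul(Add(6, Rational(1, 5)), 2)), 8), 2) = Pow(Add(Add(7, Mul(Rational(31, 5), 2)), 8), 2) = Pow(Add(Add(7, Rational(62, 5)), 8), 2) = Pow(Add(Rational(97, 5), 8), 2) = Pow(Rational(137, 5), 2) = Rational(18769, 25)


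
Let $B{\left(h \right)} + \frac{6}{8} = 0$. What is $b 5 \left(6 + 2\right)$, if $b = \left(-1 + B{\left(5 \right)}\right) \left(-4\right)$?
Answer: $280$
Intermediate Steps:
$B{\left(h \right)} = - \frac{3}{4}$ ($B{\left(h \right)} = - \frac{3}{4} + 0 = - \frac{3}{4}$)
$b = 7$ ($b = \left(-1 - \frac{3}{4}\right) \left(-4\right) = \left(- \frac{7}{4}\right) \left(-4\right) = 7$)
$b 5 \left(6 + 2\right) = 7 \cdot 5 \left(6 + 2\right) = 7 \cdot 5 \cdot 8 = 7 \cdot 40 = 280$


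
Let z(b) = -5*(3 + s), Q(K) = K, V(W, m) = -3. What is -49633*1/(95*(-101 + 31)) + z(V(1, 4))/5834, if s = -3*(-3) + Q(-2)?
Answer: 144613211/19398050 ≈ 7.4550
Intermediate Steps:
s = 7 (s = -3*(-3) - 2 = 9 - 2 = 7)
z(b) = -50 (z(b) = -5*(3 + 7) = -5*10 = -50)
-49633*1/(95*(-101 + 31)) + z(V(1, 4))/5834 = -49633*1/(95*(-101 + 31)) - 50/5834 = -49633/((-70*95)) - 50*1/5834 = -49633/(-6650) - 25/2917 = -49633*(-1/6650) - 25/2917 = 49633/6650 - 25/2917 = 144613211/19398050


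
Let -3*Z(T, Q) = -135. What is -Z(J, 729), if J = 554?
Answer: -45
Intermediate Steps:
Z(T, Q) = 45 (Z(T, Q) = -1/3*(-135) = 45)
-Z(J, 729) = -1*45 = -45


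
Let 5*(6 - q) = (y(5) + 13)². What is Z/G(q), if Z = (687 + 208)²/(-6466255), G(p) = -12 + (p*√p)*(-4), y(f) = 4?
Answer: 60076875/89881482492416 + 207465475*I*√1295/89881482492416 ≈ 6.684e-7 + 8.3063e-5*I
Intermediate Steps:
q = -259/5 (q = 6 - (4 + 13)²/5 = 6 - ⅕*17² = 6 - ⅕*289 = 6 - 289/5 = -259/5 ≈ -51.800)
G(p) = -12 - 4*p^(3/2) (G(p) = -12 + p^(3/2)*(-4) = -12 - 4*p^(3/2))
Z = -160205/1293251 (Z = 895²*(-1/6466255) = 801025*(-1/6466255) = -160205/1293251 ≈ -0.12388)
Z/G(q) = -160205/(1293251*(-12 - (-1036)*I*√1295/25)) = -160205/(1293251*(-12 + 1036*I*√1295/25))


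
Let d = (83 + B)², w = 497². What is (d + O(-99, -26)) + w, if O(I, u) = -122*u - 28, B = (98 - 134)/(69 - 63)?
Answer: 256082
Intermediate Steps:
w = 247009
B = -6 (B = -36/6 = -36*⅙ = -6)
O(I, u) = -28 - 122*u
d = 5929 (d = (83 - 6)² = 77² = 5929)
(d + O(-99, -26)) + w = (5929 + (-28 - 122*(-26))) + 247009 = (5929 + (-28 + 3172)) + 247009 = (5929 + 3144) + 247009 = 9073 + 247009 = 256082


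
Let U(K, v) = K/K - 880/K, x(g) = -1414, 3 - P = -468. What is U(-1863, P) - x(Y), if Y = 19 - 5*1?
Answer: 2637025/1863 ≈ 1415.5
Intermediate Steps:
P = 471 (P = 3 - 1*(-468) = 3 + 468 = 471)
Y = 14 (Y = 19 - 5 = 14)
U(K, v) = 1 - 880/K
U(-1863, P) - x(Y) = (-880 - 1863)/(-1863) - 1*(-1414) = -1/1863*(-2743) + 1414 = 2743/1863 + 1414 = 2637025/1863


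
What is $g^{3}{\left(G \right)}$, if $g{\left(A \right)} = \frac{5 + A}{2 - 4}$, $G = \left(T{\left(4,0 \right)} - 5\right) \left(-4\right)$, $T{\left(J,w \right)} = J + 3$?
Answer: $\frac{27}{8} \approx 3.375$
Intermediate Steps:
$T{\left(J,w \right)} = 3 + J$
$G = -8$ ($G = \left(\left(3 + 4\right) - 5\right) \left(-4\right) = \left(7 - 5\right) \left(-4\right) = 2 \left(-4\right) = -8$)
$g{\left(A \right)} = - \frac{5}{2} - \frac{A}{2}$ ($g{\left(A \right)} = \frac{5 + A}{-2} = \left(5 + A\right) \left(- \frac{1}{2}\right) = - \frac{5}{2} - \frac{A}{2}$)
$g^{3}{\left(G \right)} = \left(- \frac{5}{2} - -4\right)^{3} = \left(- \frac{5}{2} + 4\right)^{3} = \left(\frac{3}{2}\right)^{3} = \frac{27}{8}$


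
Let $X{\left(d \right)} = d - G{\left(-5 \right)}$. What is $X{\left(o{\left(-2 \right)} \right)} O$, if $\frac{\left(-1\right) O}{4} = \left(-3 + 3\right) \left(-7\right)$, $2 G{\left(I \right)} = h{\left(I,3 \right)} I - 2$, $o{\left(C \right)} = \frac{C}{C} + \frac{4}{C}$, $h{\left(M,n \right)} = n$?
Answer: $0$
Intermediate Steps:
$o{\left(C \right)} = 1 + \frac{4}{C}$
$G{\left(I \right)} = -1 + \frac{3 I}{2}$ ($G{\left(I \right)} = \frac{3 I - 2}{2} = \frac{-2 + 3 I}{2} = -1 + \frac{3 I}{2}$)
$X{\left(d \right)} = \frac{17}{2} + d$ ($X{\left(d \right)} = d - \left(-1 + \frac{3}{2} \left(-5\right)\right) = d - \left(-1 - \frac{15}{2}\right) = d - - \frac{17}{2} = d + \frac{17}{2} = \frac{17}{2} + d$)
$O = 0$ ($O = - 4 \left(-3 + 3\right) \left(-7\right) = - 4 \cdot 0 \left(-7\right) = \left(-4\right) 0 = 0$)
$X{\left(o{\left(-2 \right)} \right)} O = \left(\frac{17}{2} + \frac{4 - 2}{-2}\right) 0 = \left(\frac{17}{2} - 1\right) 0 = \frac{15}{2} \cdot 0 = 0$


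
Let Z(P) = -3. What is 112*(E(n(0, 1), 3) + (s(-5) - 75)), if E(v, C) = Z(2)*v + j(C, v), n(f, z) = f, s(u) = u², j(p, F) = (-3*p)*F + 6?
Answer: -4928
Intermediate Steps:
j(p, F) = 6 - 3*F*p (j(p, F) = -3*F*p + 6 = 6 - 3*F*p)
E(v, C) = 6 - 3*v - 3*C*v (E(v, C) = -3*v + (6 - 3*v*C) = -3*v + (6 - 3*C*v) = 6 - 3*v - 3*C*v)
112*(E(n(0, 1), 3) + (s(-5) - 75)) = 112*((6 - 3*0 - 3*3*0) + ((-5)² - 75)) = 112*((6 + 0 + 0) + (25 - 75)) = 112*(6 - 50) = 112*(-44) = -4928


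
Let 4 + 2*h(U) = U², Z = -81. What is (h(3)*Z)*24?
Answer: -4860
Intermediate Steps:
h(U) = -2 + U²/2
(h(3)*Z)*24 = ((-2 + (½)*3²)*(-81))*24 = ((-2 + (½)*9)*(-81))*24 = ((-2 + 9/2)*(-81))*24 = ((5/2)*(-81))*24 = -405/2*24 = -4860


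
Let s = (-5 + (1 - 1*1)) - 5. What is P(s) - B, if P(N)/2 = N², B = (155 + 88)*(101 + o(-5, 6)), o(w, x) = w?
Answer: -23128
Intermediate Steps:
s = -10 (s = (-5 + (1 - 1)) - 5 = (-5 + 0) - 5 = -5 - 5 = -10)
B = 23328 (B = (155 + 88)*(101 - 5) = 243*96 = 23328)
P(N) = 2*N²
P(s) - B = 2*(-10)² - 1*23328 = 2*100 - 23328 = 200 - 23328 = -23128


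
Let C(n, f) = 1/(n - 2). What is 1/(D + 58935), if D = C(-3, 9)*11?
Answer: 5/294664 ≈ 1.6968e-5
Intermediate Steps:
C(n, f) = 1/(-2 + n)
D = -11/5 (D = 11/(-2 - 3) = 11/(-5) = -⅕*11 = -11/5 ≈ -2.2000)
1/(D + 58935) = 1/(-11/5 + 58935) = 1/(294664/5) = 5/294664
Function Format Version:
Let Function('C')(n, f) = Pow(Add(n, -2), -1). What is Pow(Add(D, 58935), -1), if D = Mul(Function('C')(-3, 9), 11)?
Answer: Rational(5, 294664) ≈ 1.6968e-5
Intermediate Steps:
Function('C')(n, f) = Pow(Add(-2, n), -1)
D = Rational(-11, 5) (D = Mul(Pow(Add(-2, -3), -1), 11) = Mul(Pow(-5, -1), 11) = Mul(Rational(-1, 5), 11) = Rational(-11, 5) ≈ -2.2000)
Pow(Add(D, 58935), -1) = Pow(Add(Rational(-11, 5), 58935), -1) = Pow(Rational(294664, 5), -1) = Rational(5, 294664)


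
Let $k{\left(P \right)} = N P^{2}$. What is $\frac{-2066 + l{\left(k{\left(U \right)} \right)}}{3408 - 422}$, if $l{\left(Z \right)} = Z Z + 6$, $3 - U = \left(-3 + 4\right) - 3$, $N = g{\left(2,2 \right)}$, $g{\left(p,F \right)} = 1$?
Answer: $- \frac{1435}{2986} \approx -0.48058$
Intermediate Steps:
$N = 1$
$U = 5$ ($U = 3 - \left(\left(-3 + 4\right) - 3\right) = 3 - \left(1 - 3\right) = 3 - -2 = 3 + 2 = 5$)
$k{\left(P \right)} = P^{2}$ ($k{\left(P \right)} = 1 P^{2} = P^{2}$)
$l{\left(Z \right)} = 6 + Z^{2}$ ($l{\left(Z \right)} = Z^{2} + 6 = 6 + Z^{2}$)
$\frac{-2066 + l{\left(k{\left(U \right)} \right)}}{3408 - 422} = \frac{-2066 + \left(6 + \left(5^{2}\right)^{2}\right)}{3408 - 422} = \frac{-2066 + \left(6 + 25^{2}\right)}{2986} = \left(-2066 + \left(6 + 625\right)\right) \frac{1}{2986} = \left(-2066 + 631\right) \frac{1}{2986} = \left(-1435\right) \frac{1}{2986} = - \frac{1435}{2986}$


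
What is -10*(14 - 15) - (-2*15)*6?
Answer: 190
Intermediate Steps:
-10*(14 - 15) - (-2*15)*6 = -10*(-1) - (-30)*6 = 10 - 1*(-180) = 10 + 180 = 190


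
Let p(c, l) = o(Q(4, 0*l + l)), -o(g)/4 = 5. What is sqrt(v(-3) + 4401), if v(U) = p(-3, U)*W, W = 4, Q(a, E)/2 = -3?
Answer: sqrt(4321) ≈ 65.734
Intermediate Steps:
Q(a, E) = -6 (Q(a, E) = 2*(-3) = -6)
o(g) = -20 (o(g) = -4*5 = -20)
p(c, l) = -20
v(U) = -80 (v(U) = -20*4 = -80)
sqrt(v(-3) + 4401) = sqrt(-80 + 4401) = sqrt(4321)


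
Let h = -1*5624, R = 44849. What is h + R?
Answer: 39225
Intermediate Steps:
h = -5624
h + R = -5624 + 44849 = 39225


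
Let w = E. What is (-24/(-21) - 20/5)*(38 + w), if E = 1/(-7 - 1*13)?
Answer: -759/7 ≈ -108.43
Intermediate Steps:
E = -1/20 (E = 1/(-7 - 13) = 1/(-20) = -1/20 ≈ -0.050000)
w = -1/20 ≈ -0.050000
(-24/(-21) - 20/5)*(38 + w) = (-24/(-21) - 20/5)*(38 - 1/20) = (-24*(-1/21) - 20*⅕)*(759/20) = (8/7 - 4)*(759/20) = -20/7*759/20 = -759/7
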